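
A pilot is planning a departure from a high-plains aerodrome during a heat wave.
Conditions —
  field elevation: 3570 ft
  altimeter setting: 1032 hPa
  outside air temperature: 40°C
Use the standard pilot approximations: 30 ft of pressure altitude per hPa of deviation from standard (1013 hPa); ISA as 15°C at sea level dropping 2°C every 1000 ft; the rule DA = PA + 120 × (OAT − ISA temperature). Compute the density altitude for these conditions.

Pressure altitude = 3570 + (1013 − 1032) × 30 = 3570 + (-570) = 3000 ft.
ISA temperature at 3000 ft = 15 − 2 × (3000/1000) = 9°C.
ISA deviation = 40 − 9 = +31°C.
Density altitude = 3000 + 120 × (31) = 6720 ft.

6720 ft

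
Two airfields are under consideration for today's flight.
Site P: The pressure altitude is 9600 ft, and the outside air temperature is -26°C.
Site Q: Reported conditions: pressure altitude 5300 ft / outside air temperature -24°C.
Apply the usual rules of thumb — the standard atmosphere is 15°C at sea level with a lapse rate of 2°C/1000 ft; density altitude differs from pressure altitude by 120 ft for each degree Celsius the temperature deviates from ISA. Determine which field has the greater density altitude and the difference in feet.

Site P: ISA temp = -4.2°C, deviation -21.8°C, DA = 9600 + 120 × (-21.8) = 6984 ft.
Site Q: ISA temp = 4.4°C, deviation -28.4°C, DA = 5300 + 120 × (-28.4) = 1892 ft.
Site P is higher by 6984 − 1892 = 5092 ft.

Site P by 5092 ft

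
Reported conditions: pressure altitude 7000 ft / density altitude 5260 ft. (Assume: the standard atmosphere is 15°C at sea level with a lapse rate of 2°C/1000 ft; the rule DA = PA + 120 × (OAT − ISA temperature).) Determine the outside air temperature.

Density altitude − pressure altitude = 5260 − 7000 = -1740 ft.
At 120 ft/°C that is an ISA deviation of -1740/120 = -14.5°C.
ISA temperature at 7000 ft = 15 − 2 × (7000/1000) = 1°C.
OAT = ISA + deviation = 1 + (-14.5) = -13.5°C.

-13.5°C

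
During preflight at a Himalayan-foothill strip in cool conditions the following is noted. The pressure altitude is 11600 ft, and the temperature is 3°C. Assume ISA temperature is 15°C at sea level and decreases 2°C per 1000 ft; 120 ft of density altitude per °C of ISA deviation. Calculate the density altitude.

ISA temperature at 11600 ft = 15 − 2 × (11600/1000) = -8.2°C.
ISA deviation = 3 − (-8.2) = +11.2°C.
Density altitude = 11600 + 120 × (11.2) = 11600 + (+1344) = 12944 ft.

12944 ft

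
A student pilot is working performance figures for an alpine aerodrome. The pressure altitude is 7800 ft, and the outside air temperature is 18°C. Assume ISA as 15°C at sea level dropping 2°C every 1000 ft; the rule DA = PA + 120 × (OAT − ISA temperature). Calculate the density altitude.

ISA temperature at 7800 ft = 15 − 2 × (7800/1000) = -0.6°C.
ISA deviation = 18 − (-0.6) = +18.6°C.
Density altitude = 7800 + 120 × (18.6) = 7800 + (+2232) = 10032 ft.

10032 ft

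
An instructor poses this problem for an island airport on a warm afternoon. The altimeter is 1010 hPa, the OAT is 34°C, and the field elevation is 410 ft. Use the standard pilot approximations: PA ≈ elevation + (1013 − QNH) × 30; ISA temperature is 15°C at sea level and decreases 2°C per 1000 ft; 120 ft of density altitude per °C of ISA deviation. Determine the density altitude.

Pressure altitude = 410 + (1013 − 1010) × 30 = 410 + (+90) = 500 ft.
ISA temperature at 500 ft = 15 − 2 × (500/1000) = 14°C.
ISA deviation = 34 − 14 = +20°C.
Density altitude = 500 + 120 × (20) = 2900 ft.

2900 ft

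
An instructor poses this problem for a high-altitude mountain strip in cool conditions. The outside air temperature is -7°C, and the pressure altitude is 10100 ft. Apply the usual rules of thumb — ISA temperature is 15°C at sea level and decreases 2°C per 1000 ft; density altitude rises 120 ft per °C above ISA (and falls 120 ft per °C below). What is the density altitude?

ISA temperature at 10100 ft = 15 − 2 × (10100/1000) = -5.2°C.
ISA deviation = -7 − (-5.2) = -1.8°C.
Density altitude = 10100 + 120 × (-1.8) = 10100 + (-216) = 9884 ft.

9884 ft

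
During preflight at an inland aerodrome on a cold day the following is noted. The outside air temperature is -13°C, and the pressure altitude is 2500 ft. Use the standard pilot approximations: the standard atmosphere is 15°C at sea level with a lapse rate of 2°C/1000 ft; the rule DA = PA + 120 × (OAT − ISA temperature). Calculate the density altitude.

-260 ft

ISA temperature at 2500 ft = 15 − 2 × (2500/1000) = 10°C.
ISA deviation = -13 − 10 = -23°C.
Density altitude = 2500 + 120 × (-23) = 2500 + (-2760) = -260 ft.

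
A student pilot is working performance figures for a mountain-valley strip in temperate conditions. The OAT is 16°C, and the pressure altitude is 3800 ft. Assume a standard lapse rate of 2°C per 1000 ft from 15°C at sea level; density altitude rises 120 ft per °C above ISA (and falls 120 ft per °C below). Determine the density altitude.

ISA temperature at 3800 ft = 15 − 2 × (3800/1000) = 7.4°C.
ISA deviation = 16 − 7.4 = +8.6°C.
Density altitude = 3800 + 120 × (8.6) = 3800 + (+1032) = 4832 ft.

4832 ft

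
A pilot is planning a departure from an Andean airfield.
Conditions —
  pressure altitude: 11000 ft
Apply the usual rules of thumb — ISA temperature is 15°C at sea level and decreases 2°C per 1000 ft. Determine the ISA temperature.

ISA temperature = 15 − 2 × (11000/1000) = 15 − 22 = -7°C.

-7°C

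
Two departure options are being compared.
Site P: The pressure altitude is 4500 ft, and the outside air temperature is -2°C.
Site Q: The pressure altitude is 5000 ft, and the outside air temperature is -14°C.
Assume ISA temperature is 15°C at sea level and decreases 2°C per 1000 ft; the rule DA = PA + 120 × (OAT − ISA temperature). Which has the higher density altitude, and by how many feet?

Site P: ISA temp = 6°C, deviation -8°C, DA = 4500 + 120 × (-8) = 3540 ft.
Site Q: ISA temp = 5°C, deviation -19°C, DA = 5000 + 120 × (-19) = 2720 ft.
Site P is higher by 3540 − 2720 = 820 ft.

Site P by 820 ft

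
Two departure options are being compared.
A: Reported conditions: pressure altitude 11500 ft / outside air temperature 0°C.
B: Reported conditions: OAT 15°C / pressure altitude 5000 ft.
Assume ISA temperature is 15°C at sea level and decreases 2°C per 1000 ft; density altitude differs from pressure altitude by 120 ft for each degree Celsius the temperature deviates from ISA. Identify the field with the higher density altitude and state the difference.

A: ISA temp = -8°C, deviation +8°C, DA = 11500 + 120 × 8 = 12460 ft.
B: ISA temp = 5°C, deviation +10°C, DA = 5000 + 120 × 10 = 6200 ft.
A is higher by 12460 − 6200 = 6260 ft.

A by 6260 ft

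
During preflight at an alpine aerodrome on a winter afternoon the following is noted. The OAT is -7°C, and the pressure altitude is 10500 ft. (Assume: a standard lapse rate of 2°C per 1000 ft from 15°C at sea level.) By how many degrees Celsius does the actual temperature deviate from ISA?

ISA temperature at 10500 ft = 15 − 2 × (10500/1000) = -6°C.
Deviation = OAT − ISA = -7 − (-6) = -1°C.

ISA-1°C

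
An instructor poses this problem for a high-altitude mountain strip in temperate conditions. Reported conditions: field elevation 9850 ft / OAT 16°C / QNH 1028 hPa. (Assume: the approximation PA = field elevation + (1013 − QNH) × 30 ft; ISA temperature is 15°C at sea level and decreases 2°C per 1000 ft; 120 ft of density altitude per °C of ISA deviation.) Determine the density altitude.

Pressure altitude = 9850 + (1013 − 1028) × 30 = 9850 + (-450) = 9400 ft.
ISA temperature at 9400 ft = 15 − 2 × (9400/1000) = -3.8°C.
ISA deviation = 16 − (-3.8) = +19.8°C.
Density altitude = 9400 + 120 × (19.8) = 11776 ft.

11776 ft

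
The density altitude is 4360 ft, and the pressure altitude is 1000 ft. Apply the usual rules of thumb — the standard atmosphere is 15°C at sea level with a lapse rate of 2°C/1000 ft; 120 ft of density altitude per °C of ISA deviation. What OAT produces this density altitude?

Density altitude − pressure altitude = 4360 − 1000 = +3360 ft.
At 120 ft/°C that is an ISA deviation of 3360/120 = +28°C.
ISA temperature at 1000 ft = 15 − 2 × (1000/1000) = 13°C.
OAT = ISA + deviation = 13 + (+28) = 41°C.

41°C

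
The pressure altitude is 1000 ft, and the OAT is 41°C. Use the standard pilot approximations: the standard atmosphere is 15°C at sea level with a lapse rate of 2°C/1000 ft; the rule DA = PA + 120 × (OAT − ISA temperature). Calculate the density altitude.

ISA temperature at 1000 ft = 15 − 2 × (1000/1000) = 13°C.
ISA deviation = 41 − 13 = +28°C.
Density altitude = 1000 + 120 × (28) = 1000 + (+3360) = 4360 ft.

4360 ft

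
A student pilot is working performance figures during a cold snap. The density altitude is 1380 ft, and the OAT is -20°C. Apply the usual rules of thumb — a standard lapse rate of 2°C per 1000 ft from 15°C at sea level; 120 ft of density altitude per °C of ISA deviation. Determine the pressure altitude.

DA = PA + 120 × (OAT − (15 − 2·PA/1000)) = PA + 120·OAT − 1800 + 0.24·PA = 1.24·PA + 120·OAT − 1800.
So 1.24·PA = 1380 − 120 × (-20) + 1800 = 5580.
PA = 5580 / 1.24 = 4500 ft.

4500 ft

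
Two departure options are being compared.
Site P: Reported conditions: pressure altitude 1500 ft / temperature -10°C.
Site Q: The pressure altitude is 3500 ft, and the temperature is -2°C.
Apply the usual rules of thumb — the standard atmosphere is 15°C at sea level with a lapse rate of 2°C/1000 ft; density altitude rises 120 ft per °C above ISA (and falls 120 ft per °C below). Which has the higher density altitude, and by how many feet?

Site Q by 3440 ft

Site P: ISA temp = 12°C, deviation -22°C, DA = 1500 + 120 × (-22) = -1140 ft.
Site Q: ISA temp = 8°C, deviation -10°C, DA = 3500 + 120 × (-10) = 2300 ft.
Site Q is higher by 2300 − (-1140) = 3440 ft.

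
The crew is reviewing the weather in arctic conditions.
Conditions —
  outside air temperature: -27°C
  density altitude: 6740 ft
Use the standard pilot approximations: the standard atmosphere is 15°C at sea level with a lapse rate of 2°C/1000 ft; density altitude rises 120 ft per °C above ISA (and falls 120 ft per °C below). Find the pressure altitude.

DA = PA + 120 × (OAT − (15 − 2·PA/1000)) = PA + 120·OAT − 1800 + 0.24·PA = 1.24·PA + 120·OAT − 1800.
So 1.24·PA = 6740 − 120 × (-27) + 1800 = 11780.
PA = 11780 / 1.24 = 9500 ft.

9500 ft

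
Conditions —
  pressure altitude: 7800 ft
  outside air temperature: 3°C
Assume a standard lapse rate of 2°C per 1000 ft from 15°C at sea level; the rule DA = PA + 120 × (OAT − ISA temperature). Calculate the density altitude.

ISA temperature at 7800 ft = 15 − 2 × (7800/1000) = -0.6°C.
ISA deviation = 3 − (-0.6) = +3.6°C.
Density altitude = 7800 + 120 × (3.6) = 7800 + (+432) = 8232 ft.

8232 ft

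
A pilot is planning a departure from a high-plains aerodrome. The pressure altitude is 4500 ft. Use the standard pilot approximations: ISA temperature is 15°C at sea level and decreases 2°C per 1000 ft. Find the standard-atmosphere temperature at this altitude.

6°C

ISA temperature = 15 − 2 × (4500/1000) = 15 − 9 = 6°C.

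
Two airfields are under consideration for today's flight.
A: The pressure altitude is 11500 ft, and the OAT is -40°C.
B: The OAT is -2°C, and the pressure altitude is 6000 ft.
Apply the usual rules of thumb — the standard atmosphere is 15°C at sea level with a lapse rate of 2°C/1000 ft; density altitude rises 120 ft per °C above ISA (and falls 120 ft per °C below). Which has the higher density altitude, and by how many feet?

A: ISA temp = -8°C, deviation -32°C, DA = 11500 + 120 × (-32) = 7660 ft.
B: ISA temp = 3°C, deviation -5°C, DA = 6000 + 120 × (-5) = 5400 ft.
A is higher by 7660 − 5400 = 2260 ft.

A by 2260 ft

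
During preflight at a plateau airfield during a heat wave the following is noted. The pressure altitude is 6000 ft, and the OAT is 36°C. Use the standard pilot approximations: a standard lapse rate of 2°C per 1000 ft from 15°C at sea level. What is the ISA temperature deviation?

ISA+33°C

ISA temperature at 6000 ft = 15 − 2 × (6000/1000) = 3°C.
Deviation = OAT − ISA = 36 − 3 = +33°C.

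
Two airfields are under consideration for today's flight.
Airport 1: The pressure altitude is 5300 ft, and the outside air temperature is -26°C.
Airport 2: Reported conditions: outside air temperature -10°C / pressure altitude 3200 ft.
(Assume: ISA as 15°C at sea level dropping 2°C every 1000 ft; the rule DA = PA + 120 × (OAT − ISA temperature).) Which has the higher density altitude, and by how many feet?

Airport 1: ISA temp = 4.4°C, deviation -30.4°C, DA = 5300 + 120 × (-30.4) = 1652 ft.
Airport 2: ISA temp = 8.6°C, deviation -18.6°C, DA = 3200 + 120 × (-18.6) = 968 ft.
Airport 1 is higher by 1652 − 968 = 684 ft.

Airport 1 by 684 ft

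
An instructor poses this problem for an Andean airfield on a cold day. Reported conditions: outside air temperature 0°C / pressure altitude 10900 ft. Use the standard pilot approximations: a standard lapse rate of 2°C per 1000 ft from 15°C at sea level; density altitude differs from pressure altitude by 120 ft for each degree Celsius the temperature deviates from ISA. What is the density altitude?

11716 ft

ISA temperature at 10900 ft = 15 − 2 × (10900/1000) = -6.8°C.
ISA deviation = 0 − (-6.8) = +6.8°C.
Density altitude = 10900 + 120 × (6.8) = 10900 + (+816) = 11716 ft.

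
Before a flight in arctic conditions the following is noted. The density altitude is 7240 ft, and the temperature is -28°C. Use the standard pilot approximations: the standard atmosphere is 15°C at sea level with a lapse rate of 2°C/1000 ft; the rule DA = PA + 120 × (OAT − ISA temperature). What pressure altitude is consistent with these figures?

DA = PA + 120 × (OAT − (15 − 2·PA/1000)) = PA + 120·OAT − 1800 + 0.24·PA = 1.24·PA + 120·OAT − 1800.
So 1.24·PA = 7240 − 120 × (-28) + 1800 = 12400.
PA = 12400 / 1.24 = 10000 ft.

10000 ft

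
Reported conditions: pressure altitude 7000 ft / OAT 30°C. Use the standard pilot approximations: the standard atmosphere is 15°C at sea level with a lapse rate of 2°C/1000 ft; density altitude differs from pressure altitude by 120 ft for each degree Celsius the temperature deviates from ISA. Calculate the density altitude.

10480 ft

ISA temperature at 7000 ft = 15 − 2 × (7000/1000) = 1°C.
ISA deviation = 30 − 1 = +29°C.
Density altitude = 7000 + 120 × (29) = 7000 + (+3480) = 10480 ft.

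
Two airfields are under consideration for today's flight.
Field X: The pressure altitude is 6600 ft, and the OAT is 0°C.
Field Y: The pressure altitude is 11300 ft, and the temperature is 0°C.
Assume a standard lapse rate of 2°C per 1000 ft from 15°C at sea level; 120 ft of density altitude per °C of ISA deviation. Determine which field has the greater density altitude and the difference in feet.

Field X: ISA temp = 1.8°C, deviation -1.8°C, DA = 6600 + 120 × (-1.8) = 6384 ft.
Field Y: ISA temp = -7.6°C, deviation +7.6°C, DA = 11300 + 120 × 7.6 = 12212 ft.
Field Y is higher by 12212 − 6384 = 5828 ft.

Field Y by 5828 ft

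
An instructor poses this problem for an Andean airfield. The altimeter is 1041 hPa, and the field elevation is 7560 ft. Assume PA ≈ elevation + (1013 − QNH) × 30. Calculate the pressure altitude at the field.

6720 ft

Pressure correction = (1013 − 1041) × 30 = -840 ft.
Pressure altitude = 7560 + (-840) = 6720 ft.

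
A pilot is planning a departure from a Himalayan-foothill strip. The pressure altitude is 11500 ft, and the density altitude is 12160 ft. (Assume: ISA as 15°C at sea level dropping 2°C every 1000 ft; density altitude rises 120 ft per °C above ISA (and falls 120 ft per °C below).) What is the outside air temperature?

-2.5°C

Density altitude − pressure altitude = 12160 − 11500 = +660 ft.
At 120 ft/°C that is an ISA deviation of 660/120 = +5.5°C.
ISA temperature at 11500 ft = 15 − 2 × (11500/1000) = -8°C.
OAT = ISA + deviation = -8 + (+5.5) = -2.5°C.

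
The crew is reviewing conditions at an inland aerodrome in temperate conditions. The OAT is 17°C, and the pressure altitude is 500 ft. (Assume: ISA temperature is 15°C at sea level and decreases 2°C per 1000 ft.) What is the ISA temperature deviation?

ISA temperature at 500 ft = 15 − 2 × (500/1000) = 14°C.
Deviation = OAT − ISA = 17 − 14 = +3°C.

ISA+3°C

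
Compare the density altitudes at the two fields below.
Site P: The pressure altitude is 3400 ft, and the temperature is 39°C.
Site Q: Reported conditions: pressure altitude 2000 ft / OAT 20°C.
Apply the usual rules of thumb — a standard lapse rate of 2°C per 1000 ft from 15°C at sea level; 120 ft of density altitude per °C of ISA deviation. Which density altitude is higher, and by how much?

Site P by 4016 ft

Site P: ISA temp = 8.2°C, deviation +30.8°C, DA = 3400 + 120 × 30.8 = 7096 ft.
Site Q: ISA temp = 11°C, deviation +9°C, DA = 2000 + 120 × 9 = 3080 ft.
Site P is higher by 7096 − 3080 = 4016 ft.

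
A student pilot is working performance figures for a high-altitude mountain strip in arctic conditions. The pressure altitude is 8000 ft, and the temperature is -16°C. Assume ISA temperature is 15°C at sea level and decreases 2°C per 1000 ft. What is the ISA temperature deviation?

ISA temperature at 8000 ft = 15 − 2 × (8000/1000) = -1°C.
Deviation = OAT − ISA = -16 − (-1) = -15°C.

ISA-15°C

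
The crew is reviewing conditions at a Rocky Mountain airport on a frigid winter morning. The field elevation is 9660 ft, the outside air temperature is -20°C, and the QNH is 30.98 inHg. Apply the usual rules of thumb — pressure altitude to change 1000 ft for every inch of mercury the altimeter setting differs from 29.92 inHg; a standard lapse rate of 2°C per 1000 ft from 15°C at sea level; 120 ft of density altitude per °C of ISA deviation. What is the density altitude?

Pressure altitude = 9660 + (29.92 − 30.98) × 1000 = 9660 + (-1060) = 8600 ft.
ISA temperature at 8600 ft = 15 − 2 × (8600/1000) = -2.2°C.
ISA deviation = -20 − (-2.2) = -17.8°C.
Density altitude = 8600 + 120 × (-17.8) = 6464 ft.

6464 ft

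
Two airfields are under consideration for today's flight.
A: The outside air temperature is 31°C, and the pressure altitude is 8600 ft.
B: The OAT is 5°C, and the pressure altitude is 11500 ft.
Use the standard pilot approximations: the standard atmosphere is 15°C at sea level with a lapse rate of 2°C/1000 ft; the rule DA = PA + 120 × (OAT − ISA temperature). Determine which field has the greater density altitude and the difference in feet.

A: ISA temp = -2.2°C, deviation +33.2°C, DA = 8600 + 120 × 33.2 = 12584 ft.
B: ISA temp = -8°C, deviation +13°C, DA = 11500 + 120 × 13 = 13060 ft.
B is higher by 13060 − 12584 = 476 ft.

B by 476 ft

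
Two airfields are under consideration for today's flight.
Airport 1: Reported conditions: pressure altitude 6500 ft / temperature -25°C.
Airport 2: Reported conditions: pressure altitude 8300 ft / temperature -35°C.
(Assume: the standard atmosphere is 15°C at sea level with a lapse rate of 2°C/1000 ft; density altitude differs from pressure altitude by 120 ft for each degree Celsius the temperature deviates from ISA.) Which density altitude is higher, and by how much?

Airport 2 by 1032 ft

Airport 1: ISA temp = 2°C, deviation -27°C, DA = 6500 + 120 × (-27) = 3260 ft.
Airport 2: ISA temp = -1.6°C, deviation -33.4°C, DA = 8300 + 120 × (-33.4) = 4292 ft.
Airport 2 is higher by 4292 − 3260 = 1032 ft.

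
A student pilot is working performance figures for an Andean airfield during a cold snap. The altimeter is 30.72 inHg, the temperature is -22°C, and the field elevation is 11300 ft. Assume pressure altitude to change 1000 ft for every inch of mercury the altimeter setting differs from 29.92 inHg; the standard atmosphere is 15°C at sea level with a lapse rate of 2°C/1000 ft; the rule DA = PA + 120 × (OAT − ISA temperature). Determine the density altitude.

Pressure altitude = 11300 + (29.92 − 30.72) × 1000 = 11300 + (-800) = 10500 ft.
ISA temperature at 10500 ft = 15 − 2 × (10500/1000) = -6°C.
ISA deviation = -22 − (-6) = -16°C.
Density altitude = 10500 + 120 × (-16) = 8580 ft.

8580 ft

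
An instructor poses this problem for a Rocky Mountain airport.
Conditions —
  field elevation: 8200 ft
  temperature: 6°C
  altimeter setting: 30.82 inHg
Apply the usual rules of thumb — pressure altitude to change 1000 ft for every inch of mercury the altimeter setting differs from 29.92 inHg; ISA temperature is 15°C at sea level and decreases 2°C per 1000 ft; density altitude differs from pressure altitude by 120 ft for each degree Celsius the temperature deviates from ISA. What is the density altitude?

Pressure altitude = 8200 + (29.92 − 30.82) × 1000 = 8200 + (-900) = 7300 ft.
ISA temperature at 7300 ft = 15 − 2 × (7300/1000) = 0.4°C.
ISA deviation = 6 − 0.4 = +5.6°C.
Density altitude = 7300 + 120 × (5.6) = 7972 ft.

7972 ft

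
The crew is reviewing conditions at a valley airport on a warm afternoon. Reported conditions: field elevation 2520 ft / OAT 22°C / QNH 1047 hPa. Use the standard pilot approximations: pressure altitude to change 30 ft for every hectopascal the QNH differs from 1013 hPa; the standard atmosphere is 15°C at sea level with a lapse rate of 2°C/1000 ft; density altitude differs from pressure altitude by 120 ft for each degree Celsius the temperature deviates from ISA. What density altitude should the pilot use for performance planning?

2700 ft

Pressure altitude = 2520 + (1013 − 1047) × 30 = 2520 + (-1020) = 1500 ft.
ISA temperature at 1500 ft = 15 − 2 × (1500/1000) = 12°C.
ISA deviation = 22 − 12 = +10°C.
Density altitude = 1500 + 120 × (10) = 2700 ft.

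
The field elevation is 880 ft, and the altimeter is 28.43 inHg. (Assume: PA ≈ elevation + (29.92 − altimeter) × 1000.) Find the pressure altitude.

2370 ft

Pressure correction = (29.92 − 28.43) × 1000 = +1490 ft.
Pressure altitude = 880 + (+1490) = 2370 ft.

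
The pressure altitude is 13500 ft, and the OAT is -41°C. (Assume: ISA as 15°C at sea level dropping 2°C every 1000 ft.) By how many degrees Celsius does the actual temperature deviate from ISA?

ISA-29°C

ISA temperature at 13500 ft = 15 − 2 × (13500/1000) = -12°C.
Deviation = OAT − ISA = -41 − (-12) = -29°C.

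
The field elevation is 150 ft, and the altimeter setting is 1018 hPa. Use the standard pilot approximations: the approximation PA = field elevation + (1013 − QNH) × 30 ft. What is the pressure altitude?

Pressure correction = (1013 − 1018) × 30 = -150 ft.
Pressure altitude = 150 + (-150) = 0 ft.

0 ft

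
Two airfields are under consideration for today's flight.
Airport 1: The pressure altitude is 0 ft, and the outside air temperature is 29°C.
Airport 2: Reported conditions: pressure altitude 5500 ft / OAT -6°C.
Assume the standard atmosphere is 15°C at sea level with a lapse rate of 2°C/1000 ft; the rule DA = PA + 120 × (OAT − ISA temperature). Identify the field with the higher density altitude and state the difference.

Airport 2 by 2620 ft

Airport 1: ISA temp = 15°C, deviation +14°C, DA = 0 + 120 × 14 = 1680 ft.
Airport 2: ISA temp = 4°C, deviation -10°C, DA = 5500 + 120 × (-10) = 4300 ft.
Airport 2 is higher by 4300 − 1680 = 2620 ft.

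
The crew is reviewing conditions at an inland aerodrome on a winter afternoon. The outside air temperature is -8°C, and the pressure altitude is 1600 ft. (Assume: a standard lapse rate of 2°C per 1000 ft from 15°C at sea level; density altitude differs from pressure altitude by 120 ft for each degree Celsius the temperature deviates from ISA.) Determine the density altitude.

-776 ft

ISA temperature at 1600 ft = 15 − 2 × (1600/1000) = 11.8°C.
ISA deviation = -8 − 11.8 = -19.8°C.
Density altitude = 1600 + 120 × (-19.8) = 1600 + (-2376) = -776 ft.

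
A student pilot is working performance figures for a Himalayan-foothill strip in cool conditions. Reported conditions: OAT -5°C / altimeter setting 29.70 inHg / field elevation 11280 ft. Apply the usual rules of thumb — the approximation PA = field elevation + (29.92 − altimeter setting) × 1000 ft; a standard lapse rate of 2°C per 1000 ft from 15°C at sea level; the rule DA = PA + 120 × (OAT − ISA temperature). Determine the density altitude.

Pressure altitude = 11280 + (29.92 − 29.70) × 1000 = 11280 + (+220) = 11500 ft.
ISA temperature at 11500 ft = 15 − 2 × (11500/1000) = -8°C.
ISA deviation = -5 − (-8) = +3°C.
Density altitude = 11500 + 120 × (3) = 11860 ft.

11860 ft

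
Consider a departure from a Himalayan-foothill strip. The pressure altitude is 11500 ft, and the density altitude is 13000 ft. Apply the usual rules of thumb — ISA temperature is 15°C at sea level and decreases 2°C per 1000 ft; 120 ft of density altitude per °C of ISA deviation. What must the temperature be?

Density altitude − pressure altitude = 13000 − 11500 = +1500 ft.
At 120 ft/°C that is an ISA deviation of 1500/120 = +12.5°C.
ISA temperature at 11500 ft = 15 − 2 × (11500/1000) = -8°C.
OAT = ISA + deviation = -8 + (+12.5) = 4.5°C.

4.5°C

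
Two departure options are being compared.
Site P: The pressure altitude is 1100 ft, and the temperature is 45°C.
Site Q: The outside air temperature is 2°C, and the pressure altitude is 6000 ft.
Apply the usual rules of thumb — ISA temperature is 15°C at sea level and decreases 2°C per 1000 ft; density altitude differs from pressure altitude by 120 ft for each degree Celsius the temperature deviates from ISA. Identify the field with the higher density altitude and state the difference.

Site Q by 916 ft

Site P: ISA temp = 12.8°C, deviation +32.2°C, DA = 1100 + 120 × 32.2 = 4964 ft.
Site Q: ISA temp = 3°C, deviation -1°C, DA = 6000 + 120 × (-1) = 5880 ft.
Site Q is higher by 5880 − 4964 = 916 ft.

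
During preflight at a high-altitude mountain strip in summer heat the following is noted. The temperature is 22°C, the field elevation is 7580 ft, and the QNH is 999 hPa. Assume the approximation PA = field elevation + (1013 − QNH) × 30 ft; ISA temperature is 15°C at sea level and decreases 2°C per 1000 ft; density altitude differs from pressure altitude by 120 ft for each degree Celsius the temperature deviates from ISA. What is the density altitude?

10760 ft

Pressure altitude = 7580 + (1013 − 999) × 30 = 7580 + (+420) = 8000 ft.
ISA temperature at 8000 ft = 15 − 2 × (8000/1000) = -1°C.
ISA deviation = 22 − (-1) = +23°C.
Density altitude = 8000 + 120 × (23) = 10760 ft.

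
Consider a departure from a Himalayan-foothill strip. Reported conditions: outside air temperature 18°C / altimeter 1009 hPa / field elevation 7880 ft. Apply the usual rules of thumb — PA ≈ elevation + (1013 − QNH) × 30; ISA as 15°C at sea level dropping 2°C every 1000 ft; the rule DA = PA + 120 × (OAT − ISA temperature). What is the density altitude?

10280 ft

Pressure altitude = 7880 + (1013 − 1009) × 30 = 7880 + (+120) = 8000 ft.
ISA temperature at 8000 ft = 15 − 2 × (8000/1000) = -1°C.
ISA deviation = 18 − (-1) = +19°C.
Density altitude = 8000 + 120 × (19) = 10280 ft.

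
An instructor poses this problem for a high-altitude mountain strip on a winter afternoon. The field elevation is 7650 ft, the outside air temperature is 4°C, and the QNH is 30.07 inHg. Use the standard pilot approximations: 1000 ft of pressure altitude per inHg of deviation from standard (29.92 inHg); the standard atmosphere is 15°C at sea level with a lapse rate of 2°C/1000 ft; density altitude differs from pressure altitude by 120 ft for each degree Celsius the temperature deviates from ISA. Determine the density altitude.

Pressure altitude = 7650 + (29.92 − 30.07) × 1000 = 7650 + (-150) = 7500 ft.
ISA temperature at 7500 ft = 15 − 2 × (7500/1000) = 0°C.
ISA deviation = 4 − 0 = +4°C.
Density altitude = 7500 + 120 × (4) = 7980 ft.

7980 ft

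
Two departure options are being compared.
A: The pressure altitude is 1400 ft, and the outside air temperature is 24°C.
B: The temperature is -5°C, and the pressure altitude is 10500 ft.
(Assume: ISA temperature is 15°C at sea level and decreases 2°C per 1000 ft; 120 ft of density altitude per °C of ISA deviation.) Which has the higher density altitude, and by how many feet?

B by 7804 ft

A: ISA temp = 12.2°C, deviation +11.8°C, DA = 1400 + 120 × 11.8 = 2816 ft.
B: ISA temp = -6°C, deviation +1°C, DA = 10500 + 120 × 1 = 10620 ft.
B is higher by 10620 − 2816 = 7804 ft.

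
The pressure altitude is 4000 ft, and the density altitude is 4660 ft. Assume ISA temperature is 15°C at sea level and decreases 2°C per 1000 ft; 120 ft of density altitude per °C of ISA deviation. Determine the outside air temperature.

12.5°C

Density altitude − pressure altitude = 4660 − 4000 = +660 ft.
At 120 ft/°C that is an ISA deviation of 660/120 = +5.5°C.
ISA temperature at 4000 ft = 15 − 2 × (4000/1000) = 7°C.
OAT = ISA + deviation = 7 + (+5.5) = 12.5°C.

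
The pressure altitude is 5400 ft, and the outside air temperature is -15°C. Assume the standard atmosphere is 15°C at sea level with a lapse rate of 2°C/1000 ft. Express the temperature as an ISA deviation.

ISA-19.2°C

ISA temperature at 5400 ft = 15 − 2 × (5400/1000) = 4.2°C.
Deviation = OAT − ISA = -15 − 4.2 = -19.2°C.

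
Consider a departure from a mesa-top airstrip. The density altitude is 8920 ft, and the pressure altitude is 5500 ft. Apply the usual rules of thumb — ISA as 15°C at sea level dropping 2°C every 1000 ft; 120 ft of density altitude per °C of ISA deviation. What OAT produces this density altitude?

32.5°C

Density altitude − pressure altitude = 8920 − 5500 = +3420 ft.
At 120 ft/°C that is an ISA deviation of 3420/120 = +28.5°C.
ISA temperature at 5500 ft = 15 − 2 × (5500/1000) = 4°C.
OAT = ISA + deviation = 4 + (+28.5) = 32.5°C.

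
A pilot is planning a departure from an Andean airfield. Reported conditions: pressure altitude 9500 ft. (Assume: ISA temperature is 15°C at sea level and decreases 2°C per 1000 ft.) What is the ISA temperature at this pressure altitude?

ISA temperature = 15 − 2 × (9500/1000) = 15 − 19 = -4°C.

-4°C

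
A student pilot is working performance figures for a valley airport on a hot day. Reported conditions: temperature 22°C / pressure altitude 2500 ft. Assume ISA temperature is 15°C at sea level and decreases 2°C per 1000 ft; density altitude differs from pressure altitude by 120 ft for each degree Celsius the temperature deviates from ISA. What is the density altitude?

ISA temperature at 2500 ft = 15 − 2 × (2500/1000) = 10°C.
ISA deviation = 22 − 10 = +12°C.
Density altitude = 2500 + 120 × (12) = 2500 + (+1440) = 3940 ft.

3940 ft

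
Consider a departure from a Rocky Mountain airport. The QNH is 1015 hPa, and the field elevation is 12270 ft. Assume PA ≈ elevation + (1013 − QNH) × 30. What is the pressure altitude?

Pressure correction = (1013 − 1015) × 30 = -60 ft.
Pressure altitude = 12270 + (-60) = 12210 ft.

12210 ft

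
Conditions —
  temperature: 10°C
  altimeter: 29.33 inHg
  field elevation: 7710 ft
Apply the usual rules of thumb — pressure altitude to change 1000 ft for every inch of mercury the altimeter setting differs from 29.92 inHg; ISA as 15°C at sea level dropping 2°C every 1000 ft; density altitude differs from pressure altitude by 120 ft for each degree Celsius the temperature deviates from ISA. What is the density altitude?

Pressure altitude = 7710 + (29.92 − 29.33) × 1000 = 7710 + (+590) = 8300 ft.
ISA temperature at 8300 ft = 15 − 2 × (8300/1000) = -1.6°C.
ISA deviation = 10 − (-1.6) = +11.6°C.
Density altitude = 8300 + 120 × (11.6) = 9692 ft.

9692 ft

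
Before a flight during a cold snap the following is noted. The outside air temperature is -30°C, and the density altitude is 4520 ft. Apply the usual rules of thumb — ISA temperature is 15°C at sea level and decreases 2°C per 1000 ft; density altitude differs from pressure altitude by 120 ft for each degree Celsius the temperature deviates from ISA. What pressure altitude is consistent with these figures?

8000 ft

DA = PA + 120 × (OAT − (15 − 2·PA/1000)) = PA + 120·OAT − 1800 + 0.24·PA = 1.24·PA + 120·OAT − 1800.
So 1.24·PA = 4520 − 120 × (-30) + 1800 = 9920.
PA = 9920 / 1.24 = 8000 ft.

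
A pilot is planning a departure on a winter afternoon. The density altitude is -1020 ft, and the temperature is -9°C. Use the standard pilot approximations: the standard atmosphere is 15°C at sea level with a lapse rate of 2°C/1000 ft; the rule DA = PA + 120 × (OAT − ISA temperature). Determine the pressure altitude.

DA = PA + 120 × (OAT − (15 − 2·PA/1000)) = PA + 120·OAT − 1800 + 0.24·PA = 1.24·PA + 120·OAT − 1800.
So 1.24·PA = -1020 − 120 × (-9) + 1800 = 1860.
PA = 1860 / 1.24 = 1500 ft.

1500 ft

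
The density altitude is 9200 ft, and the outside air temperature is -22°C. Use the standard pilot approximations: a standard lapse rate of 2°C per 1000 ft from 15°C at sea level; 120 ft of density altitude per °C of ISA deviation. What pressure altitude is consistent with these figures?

DA = PA + 120 × (OAT − (15 − 2·PA/1000)) = PA + 120·OAT − 1800 + 0.24·PA = 1.24·PA + 120·OAT − 1800.
So 1.24·PA = 9200 − 120 × (-22) + 1800 = 13640.
PA = 13640 / 1.24 = 11000 ft.

11000 ft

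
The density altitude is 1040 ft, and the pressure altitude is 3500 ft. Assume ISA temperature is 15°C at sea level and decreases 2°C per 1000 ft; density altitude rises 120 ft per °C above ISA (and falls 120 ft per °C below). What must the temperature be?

Density altitude − pressure altitude = 1040 − 3500 = -2460 ft.
At 120 ft/°C that is an ISA deviation of -2460/120 = -20.5°C.
ISA temperature at 3500 ft = 15 − 2 × (3500/1000) = 8°C.
OAT = ISA + deviation = 8 + (-20.5) = -12.5°C.

-12.5°C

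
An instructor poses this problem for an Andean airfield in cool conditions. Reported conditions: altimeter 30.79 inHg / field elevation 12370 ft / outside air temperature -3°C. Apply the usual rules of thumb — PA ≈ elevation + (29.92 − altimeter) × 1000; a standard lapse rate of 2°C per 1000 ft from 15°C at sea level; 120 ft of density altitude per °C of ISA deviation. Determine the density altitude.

Pressure altitude = 12370 + (29.92 − 30.79) × 1000 = 12370 + (-870) = 11500 ft.
ISA temperature at 11500 ft = 15 − 2 × (11500/1000) = -8°C.
ISA deviation = -3 − (-8) = +5°C.
Density altitude = 11500 + 120 × (5) = 12100 ft.

12100 ft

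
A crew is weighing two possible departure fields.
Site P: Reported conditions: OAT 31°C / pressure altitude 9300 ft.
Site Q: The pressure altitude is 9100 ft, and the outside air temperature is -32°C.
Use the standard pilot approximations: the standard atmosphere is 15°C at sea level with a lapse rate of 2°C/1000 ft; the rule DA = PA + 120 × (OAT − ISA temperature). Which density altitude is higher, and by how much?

Site P: ISA temp = -3.6°C, deviation +34.6°C, DA = 9300 + 120 × 34.6 = 13452 ft.
Site Q: ISA temp = -3.2°C, deviation -28.8°C, DA = 9100 + 120 × (-28.8) = 5644 ft.
Site P is higher by 13452 − 5644 = 7808 ft.

Site P by 7808 ft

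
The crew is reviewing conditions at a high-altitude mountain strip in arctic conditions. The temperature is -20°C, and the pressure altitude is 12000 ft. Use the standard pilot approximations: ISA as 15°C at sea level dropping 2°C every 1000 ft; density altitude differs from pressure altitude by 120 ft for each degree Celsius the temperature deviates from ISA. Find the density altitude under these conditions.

ISA temperature at 12000 ft = 15 − 2 × (12000/1000) = -9°C.
ISA deviation = -20 − (-9) = -11°C.
Density altitude = 12000 + 120 × (-11) = 12000 + (-1320) = 10680 ft.

10680 ft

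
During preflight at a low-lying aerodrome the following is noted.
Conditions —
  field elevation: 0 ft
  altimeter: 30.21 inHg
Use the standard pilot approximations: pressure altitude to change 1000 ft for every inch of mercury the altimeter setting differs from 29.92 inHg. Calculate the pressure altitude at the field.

-290 ft

Pressure correction = (29.92 − 30.21) × 1000 = -290 ft.
Pressure altitude = 0 + (-290) = -290 ft.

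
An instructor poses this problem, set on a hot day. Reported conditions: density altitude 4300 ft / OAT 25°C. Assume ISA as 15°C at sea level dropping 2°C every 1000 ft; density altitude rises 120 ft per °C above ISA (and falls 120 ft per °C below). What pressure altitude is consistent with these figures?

2500 ft

DA = PA + 120 × (OAT − (15 − 2·PA/1000)) = PA + 120·OAT − 1800 + 0.24·PA = 1.24·PA + 120·OAT − 1800.
So 1.24·PA = 4300 − 120 × 25 + 1800 = 3100.
PA = 3100 / 1.24 = 2500 ft.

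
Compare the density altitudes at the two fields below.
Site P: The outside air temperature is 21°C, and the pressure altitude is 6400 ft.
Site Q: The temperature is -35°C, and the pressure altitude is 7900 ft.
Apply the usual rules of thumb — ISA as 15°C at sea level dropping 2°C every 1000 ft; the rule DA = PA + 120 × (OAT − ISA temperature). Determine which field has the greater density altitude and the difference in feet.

Site P: ISA temp = 2.2°C, deviation +18.8°C, DA = 6400 + 120 × 18.8 = 8656 ft.
Site Q: ISA temp = -0.8°C, deviation -34.2°C, DA = 7900 + 120 × (-34.2) = 3796 ft.
Site P is higher by 8656 − 3796 = 4860 ft.

Site P by 4860 ft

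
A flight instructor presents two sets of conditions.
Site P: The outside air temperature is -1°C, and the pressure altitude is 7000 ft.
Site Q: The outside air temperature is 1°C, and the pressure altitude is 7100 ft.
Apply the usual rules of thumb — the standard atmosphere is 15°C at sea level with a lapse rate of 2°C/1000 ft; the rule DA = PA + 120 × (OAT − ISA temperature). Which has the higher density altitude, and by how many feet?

Site Q by 364 ft

Site P: ISA temp = 1°C, deviation -2°C, DA = 7000 + 120 × (-2) = 6760 ft.
Site Q: ISA temp = 0.8°C, deviation +0.2°C, DA = 7100 + 120 × 0.2 = 7124 ft.
Site Q is higher by 7124 − 6760 = 364 ft.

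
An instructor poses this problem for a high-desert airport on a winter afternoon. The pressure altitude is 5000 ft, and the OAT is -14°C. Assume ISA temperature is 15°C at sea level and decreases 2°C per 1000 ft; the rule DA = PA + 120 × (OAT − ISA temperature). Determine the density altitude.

2720 ft

ISA temperature at 5000 ft = 15 − 2 × (5000/1000) = 5°C.
ISA deviation = -14 − 5 = -19°C.
Density altitude = 5000 + 120 × (-19) = 5000 + (-2280) = 2720 ft.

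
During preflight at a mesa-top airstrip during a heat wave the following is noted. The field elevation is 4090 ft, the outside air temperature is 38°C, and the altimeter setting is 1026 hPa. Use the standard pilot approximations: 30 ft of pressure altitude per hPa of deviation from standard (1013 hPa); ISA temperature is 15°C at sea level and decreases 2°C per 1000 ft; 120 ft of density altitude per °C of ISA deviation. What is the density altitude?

7348 ft

Pressure altitude = 4090 + (1013 − 1026) × 30 = 4090 + (-390) = 3700 ft.
ISA temperature at 3700 ft = 15 − 2 × (3700/1000) = 7.6°C.
ISA deviation = 38 − 7.6 = +30.4°C.
Density altitude = 3700 + 120 × (30.4) = 7348 ft.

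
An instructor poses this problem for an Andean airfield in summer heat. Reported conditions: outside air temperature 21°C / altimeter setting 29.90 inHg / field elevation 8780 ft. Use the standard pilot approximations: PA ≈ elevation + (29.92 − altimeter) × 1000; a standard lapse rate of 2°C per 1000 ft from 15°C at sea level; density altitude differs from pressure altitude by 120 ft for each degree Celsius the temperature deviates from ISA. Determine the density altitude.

11632 ft

Pressure altitude = 8780 + (29.92 − 29.90) × 1000 = 8780 + (+20) = 8800 ft.
ISA temperature at 8800 ft = 15 − 2 × (8800/1000) = -2.6°C.
ISA deviation = 21 − (-2.6) = +23.6°C.
Density altitude = 8800 + 120 × (23.6) = 11632 ft.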